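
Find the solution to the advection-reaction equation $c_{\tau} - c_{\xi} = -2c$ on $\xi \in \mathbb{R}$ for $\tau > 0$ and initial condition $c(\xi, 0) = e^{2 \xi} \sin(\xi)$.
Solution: Substitute $c = e^{2\xi}u$.
Then $c_{\xi} = e^{2\xi}(u_{\xi} + 2u)$, $c_{\tau} = e^{2\xi}u_{\tau}$; substituting and dividing by $e^{2\xi}$, the lower-order terms cancel: $u_{\tau} - u_{\xi} = 0$ (standard advection equation).
Data for $u$: $u(\xi,0) = e^{-2\xi}c(\xi,0) = \sin(\xi)$.
By characteristics ($d\xi/d\tau = -1$), $u(\xi,\tau) = f(\xi + \tau)$ with $f = u( \cdot , 0)$.
So $u(\xi,\tau) = \sin(\xi + \tau)$, and $c(\xi,\tau) = e^{2\xi}u(\xi,\tau)$.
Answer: $c(\xi, \tau) = e^{2 \xi} \sin(\tau + \xi)$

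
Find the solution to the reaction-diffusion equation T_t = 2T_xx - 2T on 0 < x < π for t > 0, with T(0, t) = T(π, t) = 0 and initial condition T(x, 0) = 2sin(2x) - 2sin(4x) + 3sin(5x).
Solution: Substitute T = exp(-2t)u, i.e. u = exp(2t)T.
By the product rule, T_t = exp(-2t)(u_t - 2u), T_xx = exp(-2t)u_xx.
Substituting into the PDE and dividing by exp(-2t): u_t - 2u = 2u_xx - 2u.
The lower-order terms cancel, leaving the standard heat equation u_t = 2u_xx.
Initial data for u: u(x,0) = T(x,0) = 2sin(2x) - 2sin(4x) + 3sin(5x). The boundary conditions carry over: u(0,t) = u(π,t) = 0.
Solve for u:
  Using separation of variables u = X(x)G(t):
  Eigenfunctions: sin(nx), n = 1, 2, 3, ...
  General solution: u(x, t) = Σ c_n sin(nx) exp(-2n² t)
  Matching u(x,0) = 2sin(2x) - 2sin(4x) + 3sin(5x) term by term: c_2=2, c_4=-2, c_5=3.
Hence u(x,t) = 2exp(-8t)sin(2x) - 2exp(-32t)sin(4x) + 3exp(-50t)sin(5x).
Transform back: T(x,t) = exp(-2t)u(x,t).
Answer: T(x, t) = 2exp(-10t)sin(2x) - 2exp(-34t)sin(4x) + 3exp(-52t)sin(5x)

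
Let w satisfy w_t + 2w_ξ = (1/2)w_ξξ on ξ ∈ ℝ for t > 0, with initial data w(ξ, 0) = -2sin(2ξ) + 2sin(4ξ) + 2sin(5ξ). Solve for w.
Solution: Change to a moving frame: let η = ξ - 2t, σ = t and write w(ξ,t) = u(η,σ).
By the chain rule w_t = u_σ - 2u_η, w_ξ = u_η, w_ξξ = u_ηη.
Then w_t + 2w_ξ = u_σ: the advection term cancels and the PDE becomes the heat equation u_σ = (1/2)u_ηη on η ∈ ℝ.
Initial data: u(η,0) = w(η,0) = -2sin(2η) + 2sin(4η) + 2sin(5η).
On η ∈ ℝ each mode satisfies (sin(nη))″ = -n² sin(nη), so exp(-n²σ/2) sin(nη) solves the heat equation; by superposition u(η,σ) = Σ c_n exp(-n²σ/2) sin(nη).
Reading off the coefficients: c_2=-2, c_4=2, c_5=2, so u(η,σ) = -2exp(-2σ)sin(2η) + 2exp(-8σ)sin(4η) + 2exp(-25σ/2)sin(5η).
Substituting back η = ξ - 2t, σ = t: w(ξ,t) = u(ξ - 2t, t).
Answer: w(ξ, t) = 2exp(-2t)sin(4t - 2ξ) - 2exp(-8t)sin(8t - 4ξ) - 2exp(-25t/2)sin(10t - 5ξ)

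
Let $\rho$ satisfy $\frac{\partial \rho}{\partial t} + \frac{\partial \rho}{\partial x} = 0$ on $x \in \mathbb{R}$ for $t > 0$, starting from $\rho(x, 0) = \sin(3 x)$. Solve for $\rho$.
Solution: By method of characteristics (waves move right with speed 1):
Along characteristics $x - t =$ const, $\rho$ is constant, so $\rho(x,t) = f(x - t)$ with $f = \rho( \cdot , 0)$.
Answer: $\rho(x, t) = - \sin(3 t - 3 x)$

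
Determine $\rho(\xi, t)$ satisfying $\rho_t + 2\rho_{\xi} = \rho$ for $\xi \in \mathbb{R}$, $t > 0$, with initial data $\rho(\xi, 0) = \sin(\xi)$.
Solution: Substitute $\rho = e^{t}u$.
Then $\rho_t = e^{t}(u_t + u)$, $\rho_{\xi} = e^{t}u_{\xi}$; substituting and dividing by $e^{t}$, the lower-order terms cancel: $u_t + 2u_{\xi} = 0$ (standard advection equation).
Data for $u$: $u(\xi,0) = \rho(\xi,0) = \sin(\xi)$.
By characteristics ($d\xi/dt = 2$), $u(\xi,t) = f(\xi - 2t)$ with $f = u( \cdot , 0)$.
So $u(\xi,t) = - \sin(2 t - \xi)$, and $\rho(\xi,t) = e^{t}u(\xi,t)$.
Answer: $\rho(\xi, t) = e^{t} \sin(\xi - 2 t)$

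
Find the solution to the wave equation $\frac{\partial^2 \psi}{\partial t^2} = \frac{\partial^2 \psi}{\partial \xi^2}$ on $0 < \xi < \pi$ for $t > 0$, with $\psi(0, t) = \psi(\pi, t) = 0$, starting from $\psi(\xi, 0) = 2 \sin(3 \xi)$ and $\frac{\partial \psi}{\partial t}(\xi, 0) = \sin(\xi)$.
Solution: Using separation of variables $\psi = X(\xi)T(t)$:
Eigenfunctions: $\sin(n\xi)$, $n = 1, 2, 3, \ldots$
General solution: $\psi(\xi, t) = \sum [A_n \cos(n t) + B_n \sin(n t)] \sin(n\xi)$
From $\psi(\xi,0) = 2 \sin(3 \xi)$: $A_3=2$. From $\psi_t(\xi,0) = \sin(\xi)$, using $\psi_t(\xi,0) = \sum \omega_n B_n \sin(n\xi)$ with $\omega_n = n$: $B_1 = 1/1 = 1$.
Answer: $\psi(\xi, t) = \sin(\xi) \sin(t) + 2 \sin(3 \xi) \cos(3 t)$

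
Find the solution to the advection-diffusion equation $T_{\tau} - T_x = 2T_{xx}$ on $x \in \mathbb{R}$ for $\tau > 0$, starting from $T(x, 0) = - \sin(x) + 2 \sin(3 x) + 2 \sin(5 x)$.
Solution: Change to a moving frame: let $\eta = x + \tau$, $\sigma = \tau$ and write $T(x,\tau) = u(\eta,\sigma)$.
By the chain rule $T_{\tau} = u_{\sigma} + u_{\eta}$, $T_x = u_{\eta}$, $T_{xx} = u_{\eta\eta}$.
Then $T_{\tau} - T_x = u_{\sigma}$: the advection term cancels and the PDE becomes the heat equation $u_{\sigma} = 2u_{\eta\eta}$ on $\eta \in \mathbb{R}$.
Initial data: $u(\eta,0) = T(\eta,0) = - \sin(\eta) + 2 \sin(3 \eta) + 2 \sin(5 \eta)$.
On $\eta \in \mathbb{R}$ each mode satisfies $(\sin(n\eta))'' = -n^2 \sin(n\eta)$, so $e^{-2n^2\sigma} \sin(n\eta)$ solves the heat equation; by superposition $u(\eta,\sigma) = \sum c_n e^{-2n^2\sigma} \sin(n\eta)$.
Reading off the coefficients: $c_1=-1, c_3=2, c_5=2$, so $u(\eta,\sigma) = - e^{-2 \sigma} \sin(\eta) + 2 e^{-18 \sigma} \sin(3 \eta) + 2 e^{-50 \sigma} \sin(5 \eta)$.
Substituting back $\eta = x + \tau$, $\sigma = \tau$: $T(x,\tau) = u(x + \tau, \tau)$.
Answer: $T(x, \tau) = - e^{-2 \tau} \sin(\tau + x) + 2 e^{-18 \tau} \sin(3 \tau + 3 x) + 2 e^{-50 \tau} \sin(5 \tau + 5 x)$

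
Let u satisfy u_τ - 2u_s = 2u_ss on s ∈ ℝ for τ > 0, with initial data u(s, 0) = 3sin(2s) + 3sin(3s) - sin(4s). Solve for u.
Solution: Change to a moving frame: let η = s + 2τ, σ = τ and write u(s,τ) = w(η,σ).
By the chain rule u_τ = w_σ + 2w_η, u_s = w_η, u_ss = w_ηη.
Then u_τ - 2u_s = w_σ: the advection term cancels and the PDE becomes the heat equation w_σ = 2w_ηη on η ∈ ℝ.
Initial data: w(η,0) = u(η,0) = 3sin(2η) + 3sin(3η) - sin(4η).
On η ∈ ℝ each mode satisfies (sin(nη))″ = -n² sin(nη), so exp(-2n²σ) sin(nη) solves the heat equation; by superposition w(η,σ) = Σ c_n exp(-2n²σ) sin(nη).
Reading off the coefficients: c_2=3, c_3=3, c_4=-1, so w(η,σ) = 3exp(-8σ)sin(2η) + 3exp(-18σ)sin(3η) - exp(-32σ)sin(4η).
Substituting back η = s + 2τ, σ = τ: u(s,τ) = w(s + 2τ, τ).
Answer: u(s, τ) = 3exp(-8τ)sin(2s + 4τ) + 3exp(-18τ)sin(3s + 6τ) - exp(-32τ)sin(4s + 8τ)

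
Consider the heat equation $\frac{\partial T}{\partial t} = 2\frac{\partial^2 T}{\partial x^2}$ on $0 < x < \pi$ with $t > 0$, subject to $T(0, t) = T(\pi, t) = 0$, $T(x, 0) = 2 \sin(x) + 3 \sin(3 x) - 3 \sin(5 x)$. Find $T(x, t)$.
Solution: Separating variables: $T = \sum c_n e^{-2n^2t} \sin(nx)$. From $T(x,0) = 2 \sin(x) + 3 \sin(3 x) - 3 \sin(5 x)$: $c_1=2, c_3=3, c_5=-3$.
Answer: $T(x, t) = 2 e^{-2 t} \sin(x) + 3 e^{-18 t} \sin(3 x) - 3 e^{-50 t} \sin(5 x)$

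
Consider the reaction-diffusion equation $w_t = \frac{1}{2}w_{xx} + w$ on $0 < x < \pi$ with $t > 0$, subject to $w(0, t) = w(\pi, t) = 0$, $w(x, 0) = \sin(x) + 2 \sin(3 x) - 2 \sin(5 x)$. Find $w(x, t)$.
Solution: Substitute $w = e^{t}u$, i.e. $u = e^{-t}w$.
By the product rule, $w_t = e^{t}(u_t + u)$, $w_{xx} = e^{t}u_{xx}$.
Substituting into the PDE and dividing by $e^{t}$: $u_t + u = \frac{1}{2}u_{xx} + u$.
The lower-order terms cancel, leaving the standard heat equation $u_t = \frac{1}{2}u_{xx}$.
Initial data for $u$: $u(x,0) = w(x,0) = \sin(x) + 2 \sin(3 x) - 2 \sin(5 x)$. The boundary conditions carry over: $u(0,t) = u(\pi,t) = 0$.
Solve for $u$:
  Using separation of variables $u = X(x)T(t)$:
  Eigenfunctions: $\sin(nx)$, $n = 1, 2, 3, \ldots$
  General solution: $u(x, t) = \sum c_n \sin(nx) e^{-n^2 t/2}$
  Matching $u(x,0) = \sin(x) + 2 \sin(3 x) - 2 \sin(5 x)$ term by term: $c_1=1, c_3=2, c_5=-2$.
Hence $u(x,t) = e^{-t/2} \sin(x) + 2 e^{-9 t/2} \sin(3 x) - 2 e^{-25 t/2} \sin(5 x)$.
Transform back: $w(x,t) = e^{t}u(x,t)$.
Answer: $w(x, t) = e^{t/2} \sin(x) + 2 e^{-7 t/2} \sin(3 x) - 2 e^{-23 t/2} \sin(5 x)$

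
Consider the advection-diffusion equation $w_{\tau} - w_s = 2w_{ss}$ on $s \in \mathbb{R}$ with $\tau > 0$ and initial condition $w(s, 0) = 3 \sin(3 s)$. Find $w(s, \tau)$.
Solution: Moving frame: $\eta = s + \tau$, $\sigma = \tau$, $w = u(\eta,\sigma)$, so $w_{\tau} = u_{\sigma} + u_{\eta}$ and $w_{ss} = u_{\eta\eta}$.
Hence $w_{\tau} - w_s = u_{\sigma}$ and the PDE becomes the heat equation $u_{\sigma} = 2u_{\eta\eta}$ on $\eta \in \mathbb{R}$.
Initial data: $u(\eta,0) = w(\eta,0) = 3 \sin(3 \eta)$. Each mode $\sin(n\eta)$ decays as $e^{-2n^2\sigma}$ on $\mathbb{R}$, so $u(\eta,\sigma) = \sum c_n e^{-2n^2\sigma} \sin(n\eta)$ with $c_3=3$: $u(\eta,\sigma) = 3 e^{-18 \sigma} \sin(3 \eta)$.
Substituting back: $w(s,\tau) = u(s + \tau, \tau)$.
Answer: $w(s, \tau) = 3 e^{-18 \tau} \sin(3 \tau + 3 s)$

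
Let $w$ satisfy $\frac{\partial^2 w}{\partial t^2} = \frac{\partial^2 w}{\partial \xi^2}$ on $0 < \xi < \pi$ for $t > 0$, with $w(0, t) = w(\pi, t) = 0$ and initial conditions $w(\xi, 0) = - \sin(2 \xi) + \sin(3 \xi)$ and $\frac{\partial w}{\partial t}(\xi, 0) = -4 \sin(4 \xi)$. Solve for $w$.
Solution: Using separation of variables $w = X(\xi)T(t)$:
Eigenfunctions: $\sin(n\xi)$, $n = 1, 2, 3, \ldots$
General solution: $w(\xi, t) = \sum [A_n \cos(n t) + B_n \sin(n t)] \sin(n\xi)$
From $w(\xi,0) = - \sin(2 \xi) + \sin(3 \xi)$: $A_2=-1, A_3=1$. From $w_t(\xi,0) = -4 \sin(4 \xi)$, using $w_t(\xi,0) = \sum \omega_n B_n \sin(n\xi)$ with $\omega_n = n$: $B_4 = (-4)/4 = -1$.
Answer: $w(\xi, t) = - \sin(2 \xi) \cos(2 t) + \sin(3 \xi) \cos(3 t) -  \sin(4 \xi) \sin(4 t)$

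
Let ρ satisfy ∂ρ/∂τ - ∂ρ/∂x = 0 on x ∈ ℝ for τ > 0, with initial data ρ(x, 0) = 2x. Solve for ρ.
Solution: By characteristics (dx/dτ = -1), ρ(x,τ) = f(x + τ) with f = ρ(·, 0).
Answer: ρ(x, τ) = 2x + 2τ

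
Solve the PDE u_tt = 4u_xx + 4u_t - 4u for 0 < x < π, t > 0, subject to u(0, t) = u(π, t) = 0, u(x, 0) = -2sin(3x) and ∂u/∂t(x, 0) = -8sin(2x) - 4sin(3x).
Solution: Substitute u = exp(2t)w.
Then u_t = exp(2t)(w_t + 2w), u_tt = exp(2t)(w_tt + 4w_t + 4w), u_xx = exp(2t)w_xx; substituting and dividing by exp(2t), the lower-order terms cancel: w_tt = 4w_xx (standard wave equation).
Data for w: w(x,0) = u(x,0) = -2sin(3x); w_t(x,0) = u_t(x,0) - 2u(x,0) = -8sin(2x). The boundary conditions carry over: w(0,t) = w(π,t) = 0.
Separating variables: w = Σ [A_n cos(ω_n t) + B_n sin(ω_n t)] sin(nx), ω_n = 2n. From ICs (B_n = velocity coefficient / ω_n): A_3=-2, B_2=-2.
So w(x,t) = -2sin(4t)sin(2x) - 2sin(3x)cos(6t), and u(x,t) = exp(2t)w(x,t).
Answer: u(x, t) = -2exp(2t)sin(4t)sin(2x) - 2exp(2t)sin(3x)cos(6t)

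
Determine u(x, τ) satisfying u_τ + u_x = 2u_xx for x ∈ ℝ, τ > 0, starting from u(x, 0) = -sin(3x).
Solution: Moving frame: η = x - τ, σ = τ, u = w(η,σ), so u_τ = w_σ - w_η and u_xx = w_ηη.
Hence u_τ + u_x = w_σ and the PDE becomes the heat equation w_σ = 2w_ηη on η ∈ ℝ.
Initial data: w(η,0) = u(η,0) = -sin(3η). Each mode sin(nη) decays as exp(-2n²σ) on ℝ, so w(η,σ) = Σ c_n exp(-2n²σ) sin(nη) with c_3=-1: w(η,σ) = -exp(-18σ)sin(3η).
Substituting back: u(x,τ) = w(x - τ, τ).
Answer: u(x, τ) = -exp(-18τ)sin(3x - 3τ)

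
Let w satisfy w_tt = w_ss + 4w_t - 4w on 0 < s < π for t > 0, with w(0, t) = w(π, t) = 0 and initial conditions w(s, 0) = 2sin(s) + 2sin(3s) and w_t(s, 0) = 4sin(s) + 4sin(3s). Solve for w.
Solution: Substitute w = exp(2t)u.
Then w_t = exp(2t)(u_t + 2u), w_tt = exp(2t)(u_tt + 4u_t + 4u), w_ss = exp(2t)u_ss; substituting and dividing by exp(2t), the lower-order terms cancel: u_tt = u_ss (standard wave equation).
Data for u: u(s,0) = w(s,0) = 2sin(s) + 2sin(3s); u_t(s,0) = w_t(s,0) - 2w(s,0) = 0. The boundary conditions carry over: u(0,t) = u(π,t) = 0.
Separating variables: u = Σ [A_n cos(ω_n t) + B_n sin(ω_n t)] sin(ns), ω_n = n. From ICs: A_1=2, A_3=2.
So u(s,t) = 2sin(s)cos(t) + 2sin(3s)cos(3t), and w(s,t) = exp(2t)u(s,t).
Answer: w(s, t) = 2exp(2t)sin(s)cos(t) + 2exp(2t)sin(3s)cos(3t)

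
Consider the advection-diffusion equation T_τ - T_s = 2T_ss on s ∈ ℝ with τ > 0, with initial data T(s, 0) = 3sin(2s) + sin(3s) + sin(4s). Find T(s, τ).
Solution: Moving frame: η = s + τ, σ = τ, T = u(η,σ), so T_τ = u_σ + u_η and T_ss = u_ηη.
Hence T_τ - T_s = u_σ and the PDE becomes the heat equation u_σ = 2u_ηη on η ∈ ℝ.
Initial data: u(η,0) = T(η,0) = 3sin(2η) + sin(3η) + sin(4η). Each mode sin(nη) decays as exp(-2n²σ) on ℝ, so u(η,σ) = Σ c_n exp(-2n²σ) sin(nη) with c_2=3, c_3=1, c_4=1: u(η,σ) = 3exp(-8σ)sin(2η) + exp(-18σ)sin(3η) + exp(-32σ)sin(4η).
Substituting back: T(s,τ) = u(s + τ, τ).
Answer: T(s, τ) = 3exp(-8τ)sin(2s + 2τ) + exp(-18τ)sin(3s + 3τ) + exp(-32τ)sin(4s + 4τ)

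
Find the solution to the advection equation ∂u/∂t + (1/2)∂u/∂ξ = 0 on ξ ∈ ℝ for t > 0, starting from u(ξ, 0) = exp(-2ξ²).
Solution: By method of characteristics (waves move right with speed 1/2):
Along characteristics ξ - (1/2)t = const, u is constant, so u(ξ,t) = f(ξ - (1/2)t) with f = u(·, 0).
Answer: u(ξ, t) = exp(-2(-t/2 + ξ)²)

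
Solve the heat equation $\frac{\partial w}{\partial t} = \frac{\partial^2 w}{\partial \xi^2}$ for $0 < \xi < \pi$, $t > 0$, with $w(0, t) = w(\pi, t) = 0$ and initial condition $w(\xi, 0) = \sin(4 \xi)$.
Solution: Using separation of variables $w = X(\xi)T(t)$:
Eigenfunctions: $\sin(n\xi)$, $n = 1, 2, 3, \ldots$
General solution: $w(\xi, t) = \sum c_n \sin(n\xi) e^{-n^2 t}$
Matching $w(\xi,0) = \sin(4 \xi)$ term by term: $c_4=1$.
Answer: $w(\xi, t) = e^{-16 t} \sin(4 \xi)$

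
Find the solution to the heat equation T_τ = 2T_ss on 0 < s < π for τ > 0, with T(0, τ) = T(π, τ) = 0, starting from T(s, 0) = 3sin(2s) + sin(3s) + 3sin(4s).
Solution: Separating variables: T = Σ c_n exp(-2n²τ) sin(ns). From T(s,0) = 3sin(2s) + sin(3s) + 3sin(4s): c_2=3, c_3=1, c_4=3.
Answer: T(s, τ) = 3exp(-8τ)sin(2s) + exp(-18τ)sin(3s) + 3exp(-32τ)sin(4s)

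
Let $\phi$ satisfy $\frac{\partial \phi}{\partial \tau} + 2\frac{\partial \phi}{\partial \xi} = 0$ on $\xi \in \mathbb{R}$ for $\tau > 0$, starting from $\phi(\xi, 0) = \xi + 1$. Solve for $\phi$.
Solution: By characteristics ($d\xi/d\tau = 2$), $\phi(\xi,\tau) = f(\xi - 2\tau)$ with $f = \phi( \cdot , 0)$.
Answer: $\phi(\xi, \tau) = -2 \tau + \xi + 1$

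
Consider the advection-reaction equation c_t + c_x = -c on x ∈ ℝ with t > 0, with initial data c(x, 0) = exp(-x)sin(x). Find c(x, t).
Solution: Substitute c = exp(-x)u.
Then c_x = exp(-x)(u_x - u), c_t = exp(-x)u_t; substituting and dividing by exp(-x), the lower-order terms cancel: u_t + u_x = 0 (standard advection equation).
Data for u: u(x,0) = exp(x)c(x,0) = sin(x).
By characteristics (dx/dt = 1), u(x,t) = f(x - t) with f = u(·, 0).
So u(x,t) = -sin(t - x), and c(x,t) = exp(-x)u(x,t).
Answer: c(x, t) = -exp(-x)sin(t - x)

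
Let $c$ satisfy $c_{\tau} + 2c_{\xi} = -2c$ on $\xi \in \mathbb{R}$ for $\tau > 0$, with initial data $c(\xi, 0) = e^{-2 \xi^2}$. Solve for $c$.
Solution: Substitute $c = e^{-2\tau}u$.
Then $c_{\tau} = e^{-2\tau}(u_{\tau} - 2u)$, $c_{\xi} = e^{-2\tau}u_{\xi}$; substituting and dividing by $e^{-2\tau}$, the lower-order terms cancel: $u_{\tau} + 2u_{\xi} = 0$ (standard advection equation).
Data for $u$: $u(\xi,0) = c(\xi,0) = e^{-2 \xi^2}$.
By characteristics ($d\xi/d\tau = 2$), $u(\xi,\tau) = f(\xi - 2\tau)$ with $f = u( \cdot , 0)$.
So $u(\xi,\tau) = e^{-2 (\xi - 2 \tau)^2}$, and $c(\xi,\tau) = e^{-2\tau}u(\xi,\tau)$.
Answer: $c(\xi, \tau) = e^{-2 \tau} e^{-2 (-2 \tau + \xi)^2}$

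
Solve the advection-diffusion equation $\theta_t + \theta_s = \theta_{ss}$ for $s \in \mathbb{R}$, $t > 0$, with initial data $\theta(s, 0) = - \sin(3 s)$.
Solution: Change to a moving frame: let $\eta = s - t$, $\sigma = t$ and write $\theta(s,t) = u(\eta,\sigma)$.
By the chain rule $\theta_t = u_{\sigma} - u_{\eta}$, $\theta_s = u_{\eta}$, $\theta_{ss} = u_{\eta\eta}$.
Then $\theta_t + \theta_s = u_{\sigma}$: the advection term cancels and the PDE becomes the heat equation $u_{\sigma} = u_{\eta\eta}$ on $\eta \in \mathbb{R}$.
Initial data: $u(\eta,0) = \theta(\eta,0) = - \sin(3 \eta)$.
On $\eta \in \mathbb{R}$ each mode satisfies $(\sin(n\eta))'' = -n^2 \sin(n\eta)$, so $e^{-n^2\sigma} \sin(n\eta)$ solves the heat equation; by superposition $u(\eta,\sigma) = \sum c_n e^{-n^2\sigma} \sin(n\eta)$.
Reading off the coefficients: $c_3=-1$, so $u(\eta,\sigma) = - e^{-9 \sigma} \sin(3 \eta)$.
Substituting back $\eta = s - t$, $\sigma = t$: $\theta(s,t) = u(s - t, t)$.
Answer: $\theta(s, t) = - e^{-9 t} \sin(3 s - 3 t)$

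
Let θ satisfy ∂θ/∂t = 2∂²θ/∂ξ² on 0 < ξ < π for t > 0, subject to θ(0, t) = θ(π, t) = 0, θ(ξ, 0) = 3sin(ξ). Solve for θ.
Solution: Using separation of variables θ = X(ξ)G(t):
Eigenfunctions: sin(nξ), n = 1, 2, 3, ...
General solution: θ(ξ, t) = Σ c_n sin(nξ) exp(-2n² t)
Matching θ(ξ,0) = 3sin(ξ) term by term: c_1=3.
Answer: θ(ξ, t) = 3exp(-2t)sin(ξ)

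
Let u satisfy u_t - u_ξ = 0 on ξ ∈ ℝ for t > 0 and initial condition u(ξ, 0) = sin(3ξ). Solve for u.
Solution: By method of characteristics (waves move left with speed 1):
Along characteristics ξ + t = const, u is constant, so u(ξ,t) = f(ξ + t) with f = u(·, 0).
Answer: u(ξ, t) = sin(3t + 3ξ)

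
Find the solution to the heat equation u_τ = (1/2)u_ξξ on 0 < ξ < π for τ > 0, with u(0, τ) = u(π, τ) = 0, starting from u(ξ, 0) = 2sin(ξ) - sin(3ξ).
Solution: Using separation of variables u = X(ξ)T(τ):
Eigenfunctions: sin(nξ), n = 1, 2, 3, ...
General solution: u(ξ, τ) = Σ c_n sin(nξ) exp(-n² τ/2)
Matching u(ξ,0) = 2sin(ξ) - sin(3ξ) term by term: c_1=2, c_3=-1.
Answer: u(ξ, τ) = 2exp(-τ/2)sin(ξ) - exp(-9τ/2)sin(3ξ)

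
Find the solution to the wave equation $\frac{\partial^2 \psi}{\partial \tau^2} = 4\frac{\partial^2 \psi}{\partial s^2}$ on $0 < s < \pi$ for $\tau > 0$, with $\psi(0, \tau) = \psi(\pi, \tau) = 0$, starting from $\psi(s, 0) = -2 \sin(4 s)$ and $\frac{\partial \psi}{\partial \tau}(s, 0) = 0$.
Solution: Separating variables: $\psi = \sum [A_n \cos(\omega_n \tau) + B_n \sin(\omega_n \tau)] \sin(ns)$, $\omega_n = 2n$. From ICs: $A_4=-2$.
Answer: $\psi(s, \tau) = -2 \sin(4 s) \cos(8 \tau)$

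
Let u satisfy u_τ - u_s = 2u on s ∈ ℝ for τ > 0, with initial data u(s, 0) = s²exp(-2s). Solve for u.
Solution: Substitute u = exp(-2s)w.
Then u_s = exp(-2s)(w_s - 2w), u_τ = exp(-2s)w_τ; substituting and dividing by exp(-2s), the lower-order terms cancel: w_τ - w_s = 0 (standard advection equation).
Data for w: w(s,0) = exp(2s)u(s,0) = s².
By characteristics (ds/dτ = -1), w(s,τ) = f(s + τ) with f = w(·, 0).
So w(s,τ) = s² + 2sτ + τ², and u(s,τ) = exp(-2s)w(s,τ).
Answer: u(s, τ) = s²exp(-2s) + 2sτexp(-2s) + τ²exp(-2s)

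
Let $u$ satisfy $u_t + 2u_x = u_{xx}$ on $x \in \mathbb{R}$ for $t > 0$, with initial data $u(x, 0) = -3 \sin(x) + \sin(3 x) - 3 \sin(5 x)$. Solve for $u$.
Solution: Moving frame: $\eta = x - 2t$, $\sigma = t$, $u = w(\eta,\sigma)$, so $u_t = w_{\sigma} - 2w_{\eta}$ and $u_{xx} = w_{\eta\eta}$.
Hence $u_t + 2u_x = w_{\sigma}$ and the PDE becomes the heat equation $w_{\sigma} = w_{\eta\eta}$ on $\eta \in \mathbb{R}$.
Initial data: $w(\eta,0) = u(\eta,0) = -3 \sin(\eta) + \sin(3 \eta) - 3 \sin(5 \eta)$. Each mode $\sin(n\eta)$ decays as $e^{-n^2\sigma}$ on $\mathbb{R}$, so $w(\eta,\sigma) = \sum c_n e^{-n^2\sigma} \sin(n\eta)$ with $c_1=-3, c_3=1, c_5=-3$: $w(\eta,\sigma) = -3 e^{-\sigma} \sin(\eta) + e^{-9 \sigma} \sin(3 \eta) - 3 e^{-25 \sigma} \sin(5 \eta)$.
Substituting back: $u(x,t) = w(x - 2t, t)$.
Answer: $u(x, t) = 3 e^{-t} \sin(2 t - x) -  e^{-9 t} \sin(6 t - 3 x) + 3 e^{-25 t} \sin(10 t - 5 x)$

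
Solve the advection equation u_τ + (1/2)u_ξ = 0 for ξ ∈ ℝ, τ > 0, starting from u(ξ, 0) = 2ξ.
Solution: By characteristics (dξ/dτ = 1/2), u(ξ,τ) = f(ξ - (1/2)τ) with f = u(·, 0).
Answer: u(ξ, τ) = 2ξ - τ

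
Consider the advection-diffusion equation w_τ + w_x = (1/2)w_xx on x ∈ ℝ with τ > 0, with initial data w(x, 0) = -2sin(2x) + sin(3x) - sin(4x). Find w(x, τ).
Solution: Change to a moving frame: let η = x - τ, σ = τ and write w(x,τ) = u(η,σ).
By the chain rule w_τ = u_σ - u_η, w_x = u_η, w_xx = u_ηη.
Then w_τ + w_x = u_σ: the advection term cancels and the PDE becomes the heat equation u_σ = (1/2)u_ηη on η ∈ ℝ.
Initial data: u(η,0) = w(η,0) = -2sin(2η) + sin(3η) - sin(4η).
On η ∈ ℝ each mode satisfies (sin(nη))″ = -n² sin(nη), so exp(-n²σ/2) sin(nη) solves the heat equation; by superposition u(η,σ) = Σ c_n exp(-n²σ/2) sin(nη).
Reading off the coefficients: c_2=-2, c_3=1, c_4=-1, so u(η,σ) = -2exp(-2σ)sin(2η) - exp(-8σ)sin(4η) + exp(-9σ/2)sin(3η).
Substituting back η = x - τ, σ = τ: w(x,τ) = u(x - τ, τ).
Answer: w(x, τ) = -2exp(-2τ)sin(2x - 2τ) - exp(-8τ)sin(4x - 4τ) + exp(-9τ/2)sin(3x - 3τ)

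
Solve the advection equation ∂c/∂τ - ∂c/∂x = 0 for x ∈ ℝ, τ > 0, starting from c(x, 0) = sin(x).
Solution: By characteristics (dx/dτ = -1), c(x,τ) = f(x + τ) with f = c(·, 0).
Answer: c(x, τ) = sin(x + τ)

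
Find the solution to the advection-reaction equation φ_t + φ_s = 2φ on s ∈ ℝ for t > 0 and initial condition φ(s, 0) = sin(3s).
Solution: Substitute φ = exp(2t)u, i.e. u = exp(-2t)φ.
By the product rule, φ_t = exp(2t)(u_t + 2u), φ_s = exp(2t)u_s.
Substituting into the PDE and dividing by exp(2t): u_t + 2u + u_s = 2u.
The lower-order terms cancel, leaving the standard advection equation u_t + u_s = 0.
Initial data for u: u(s,0) = φ(s,0) = sin(3s).
Solve for u:
  By method of characteristics (waves move right with speed 1):
  Along characteristics s - t = const, u is constant, so u(s,t) = f(s - t) with f = u(·, 0).
Hence u(s,t) = sin(3s - 3t).
Transform back: φ(s,t) = exp(2t)u(s,t).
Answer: φ(s, t) = exp(2t)sin(3s - 3t)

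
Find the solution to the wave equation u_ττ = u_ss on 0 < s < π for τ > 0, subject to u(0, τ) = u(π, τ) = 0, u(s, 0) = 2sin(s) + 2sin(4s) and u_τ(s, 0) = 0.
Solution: Using separation of variables u = X(s)T(τ):
Eigenfunctions: sin(ns), n = 1, 2, 3, ...
General solution: u(s, τ) = Σ [A_n cos(n τ) + B_n sin(n τ)] sin(ns)
From u(s,0) = 2sin(s) + 2sin(4s): A_1=2, A_4=2. From u_τ(s,0) = 0: all B_n = 0.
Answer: u(s, τ) = 2sin(s)cos(τ) + 2sin(4s)cos(4τ)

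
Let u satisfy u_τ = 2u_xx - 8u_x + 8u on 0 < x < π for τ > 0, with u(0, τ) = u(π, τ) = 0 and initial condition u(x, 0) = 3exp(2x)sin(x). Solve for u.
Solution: Substitute u = exp(2x)w.
Then u_x = exp(2x)(w_x + 2w), u_xx = exp(2x)(w_xx + 4w_x + 4w), u_τ = exp(2x)w_τ; substituting and dividing by exp(2x), the lower-order terms cancel: w_τ = 2w_xx (standard heat equation).
Data for w: w(x,0) = exp(-2x)u(x,0) = 3sin(x). The boundary conditions carry over: w(0,τ) = w(π,τ) = 0.
Separating variables: w = Σ c_n exp(-2n²τ) sin(nx). From w(x,0) = 3sin(x): c_1=3.
So w(x,τ) = 3exp(-2τ)sin(x), and u(x,τ) = exp(2x)w(x,τ).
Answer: u(x, τ) = 3exp(2x)exp(-2τ)sin(x)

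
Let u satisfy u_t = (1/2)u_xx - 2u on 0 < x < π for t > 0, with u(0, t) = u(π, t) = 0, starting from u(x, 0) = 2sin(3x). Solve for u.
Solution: Substitute u = exp(-2t)w.
Then u_t = exp(-2t)(w_t - 2w), u_xx = exp(-2t)w_xx; substituting and dividing by exp(-2t), the lower-order terms cancel: w_t = (1/2)w_xx (standard heat equation).
Data for w: w(x,0) = u(x,0) = 2sin(3x). The boundary conditions carry over: w(0,t) = w(π,t) = 0.
Separating variables: w = Σ c_n exp(-n²t/2) sin(nx). From w(x,0) = 2sin(3x): c_3=2.
So w(x,t) = 2exp(-9t/2)sin(3x), and u(x,t) = exp(-2t)w(x,t).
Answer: u(x, t) = 2exp(-13t/2)sin(3x)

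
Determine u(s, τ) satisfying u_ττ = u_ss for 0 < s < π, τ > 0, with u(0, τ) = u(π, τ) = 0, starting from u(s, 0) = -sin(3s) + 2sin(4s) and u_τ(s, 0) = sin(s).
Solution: Using separation of variables u = X(s)T(τ):
Eigenfunctions: sin(ns), n = 1, 2, 3, ...
General solution: u(s, τ) = Σ [A_n cos(n τ) + B_n sin(n τ)] sin(ns)
From u(s,0) = -sin(3s) + 2sin(4s): A_3=-1, A_4=2. From u_τ(s,0) = sin(s), using u_τ(s,0) = Σ ω_n B_n sin(ns) with ω_n = n: B_1 = 1/1 = 1.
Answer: u(s, τ) = sin(s)sin(τ) - sin(3s)cos(3τ) + 2sin(4s)cos(4τ)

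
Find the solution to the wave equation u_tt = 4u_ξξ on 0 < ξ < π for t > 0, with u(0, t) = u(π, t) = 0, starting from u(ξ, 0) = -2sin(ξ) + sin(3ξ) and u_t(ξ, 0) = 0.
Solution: Using separation of variables u = X(ξ)T(t):
Eigenfunctions: sin(nξ), n = 1, 2, 3, ...
General solution: u(ξ, t) = Σ [A_n cos(2n t) + B_n sin(2n t)] sin(nξ)
From u(ξ,0) = -2sin(ξ) + sin(3ξ): A_1=-2, A_3=1. From u_t(ξ,0) = 0: all B_n = 0.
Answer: u(ξ, t) = -2sin(ξ)cos(2t) + sin(3ξ)cos(6t)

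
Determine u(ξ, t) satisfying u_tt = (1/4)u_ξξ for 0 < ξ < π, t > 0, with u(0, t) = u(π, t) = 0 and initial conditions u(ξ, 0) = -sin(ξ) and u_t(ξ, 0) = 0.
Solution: Using separation of variables u = X(ξ)T(t):
Eigenfunctions: sin(nξ), n = 1, 2, 3, ...
General solution: u(ξ, t) = Σ [A_n cos(n t/2) + B_n sin(n t/2)] sin(nξ)
From u(ξ,0) = -sin(ξ): A_1=-1. From u_t(ξ,0) = 0: all B_n = 0.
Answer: u(ξ, t) = -sin(ξ)cos(t/2)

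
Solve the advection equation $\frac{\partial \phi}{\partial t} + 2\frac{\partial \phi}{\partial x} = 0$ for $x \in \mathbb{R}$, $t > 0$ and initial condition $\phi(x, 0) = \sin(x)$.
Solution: By method of characteristics (waves move right with speed 2):
Along characteristics $x - 2t =$ const, $\phi$ is constant, so $\phi(x,t) = f(x - 2t)$ with $f = \phi( \cdot , 0)$.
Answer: $\phi(x, t) = - \sin(2 t - x)$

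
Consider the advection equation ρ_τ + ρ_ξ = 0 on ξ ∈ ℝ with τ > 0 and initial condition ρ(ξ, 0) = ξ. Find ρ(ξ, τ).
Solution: By characteristics (dξ/dτ = 1), ρ(ξ,τ) = f(ξ - τ) with f = ρ(·, 0).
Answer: ρ(ξ, τ) = ξ - τ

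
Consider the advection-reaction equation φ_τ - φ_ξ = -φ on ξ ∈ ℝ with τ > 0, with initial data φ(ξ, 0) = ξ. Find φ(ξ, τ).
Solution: Substitute φ = exp(-τ)u, i.e. u = exp(τ)φ.
By the product rule, φ_τ = exp(-τ)(u_τ - u), φ_ξ = exp(-τ)u_ξ.
Substituting into the PDE and dividing by exp(-τ): u_τ - u - u_ξ = -u.
The lower-order terms cancel, leaving the standard advection equation u_τ - u_ξ = 0.
Initial data for u: u(ξ,0) = φ(ξ,0) = ξ.
Solve for u:
  By method of characteristics (waves move left with speed 1):
  Along characteristics ξ + τ = const, u is constant, so u(ξ,τ) = f(ξ + τ) with f = u(·, 0).
Hence u(ξ,τ) = ξ + τ.
Transform back: φ(ξ,τ) = exp(-τ)u(ξ,τ).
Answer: φ(ξ, τ) = ξexp(-τ) + τexp(-τ)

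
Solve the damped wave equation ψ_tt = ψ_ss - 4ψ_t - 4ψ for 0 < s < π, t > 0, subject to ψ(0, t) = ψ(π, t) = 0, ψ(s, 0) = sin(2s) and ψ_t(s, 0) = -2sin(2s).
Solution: Substitute ψ = exp(-2t)u, i.e. u = exp(2t)ψ.
By the product rule, ψ_t = exp(-2t)(u_t - 2u), ψ_tt = exp(-2t)(u_tt - 4u_t + 4u), ψ_ss = exp(-2t)u_ss.
Substituting into the PDE and dividing by exp(-2t): u_tt - 4u_t + 4u = u_ss - 4(u_t - 2u) - 4u.
The lower-order terms cancel, leaving the standard wave equation u_tt = u_ss.
Initial data for u: u(s,0) = ψ(s,0) = sin(2s); u_t(s,0) = ψ_t(s,0) + 2ψ(s,0) = 0. The boundary conditions carry over: u(0,t) = u(π,t) = 0.
Solve for u:
  Using separation of variables u = X(s)T(t):
  Eigenfunctions: sin(ns), n = 1, 2, 3, ...
  General solution: u(s, t) = Σ [A_n cos(n t) + B_n sin(n t)] sin(ns)
  From u(s,0) = sin(2s): A_2=1. From u_t(s,0) = 0: all B_n = 0.
Hence u(s,t) = sin(2s)cos(2t).
Transform back: ψ(s,t) = exp(-2t)u(s,t).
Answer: ψ(s, t) = exp(-2t)sin(2s)cos(2t)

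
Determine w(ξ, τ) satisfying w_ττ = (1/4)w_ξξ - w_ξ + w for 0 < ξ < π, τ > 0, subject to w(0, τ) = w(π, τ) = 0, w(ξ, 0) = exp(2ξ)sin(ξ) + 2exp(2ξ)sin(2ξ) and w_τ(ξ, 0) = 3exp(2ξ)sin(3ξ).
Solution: Substitute w = exp(2ξ)u.
Then w_ξ = exp(2ξ)(u_ξ + 2u), w_ξξ = exp(2ξ)(u_ξξ + 4u_ξ + 4u), w_ττ = exp(2ξ)u_ττ; substituting and dividing by exp(2ξ), the lower-order terms cancel: u_ττ = (1/4)u_ξξ (standard wave equation).
Data for u: u(ξ,0) = exp(-2ξ)w(ξ,0) = sin(ξ) + 2sin(2ξ); u_τ(ξ,0) = exp(-2ξ)w_τ(ξ,0) = 3sin(3ξ). The boundary conditions carry over: u(0,τ) = u(π,τ) = 0.
Separating variables: u = Σ [A_n cos(ω_n τ) + B_n sin(ω_n τ)] sin(nξ), ω_n = n/2. From ICs (B_n = velocity coefficient / ω_n): A_1=1, A_2=2, B_3=2.
So u(ξ,τ) = sin(ξ)cos(τ/2) + 2sin(2ξ)cos(τ) + 2sin(3ξ)sin(3τ/2), and w(ξ,τ) = exp(2ξ)u(ξ,τ).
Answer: w(ξ, τ) = exp(2ξ)sin(ξ)cos(τ/2) + 2exp(2ξ)sin(2ξ)cos(τ) + 2exp(2ξ)sin(3ξ)sin(3τ/2)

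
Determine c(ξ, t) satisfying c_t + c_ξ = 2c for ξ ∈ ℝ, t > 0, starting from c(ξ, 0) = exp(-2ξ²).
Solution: Substitute c = exp(2t)u, i.e. u = exp(-2t)c.
By the product rule, c_t = exp(2t)(u_t + 2u), c_ξ = exp(2t)u_ξ.
Substituting into the PDE and dividing by exp(2t): u_t + 2u + u_ξ = 2u.
The lower-order terms cancel, leaving the standard advection equation u_t + u_ξ = 0.
Initial data for u: u(ξ,0) = c(ξ,0) = exp(-2ξ²).
Solve for u:
  By method of characteristics (waves move right with speed 1):
  Along characteristics ξ - t = const, u is constant, so u(ξ,t) = f(ξ - t) with f = u(·, 0).
Hence u(ξ,t) = exp(-2(-t + ξ)²).
Transform back: c(ξ,t) = exp(2t)u(ξ,t).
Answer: c(ξ, t) = exp(2t)exp(-2(-t + ξ)²)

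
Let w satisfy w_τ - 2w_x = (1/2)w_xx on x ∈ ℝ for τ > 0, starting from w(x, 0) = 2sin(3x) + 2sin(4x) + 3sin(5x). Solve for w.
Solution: Moving frame: η = x + 2τ, σ = τ, w = u(η,σ), so w_τ = u_σ + 2u_η and w_xx = u_ηη.
Hence w_τ - 2w_x = u_σ and the PDE becomes the heat equation u_σ = (1/2)u_ηη on η ∈ ℝ.
Initial data: u(η,0) = w(η,0) = 2sin(3η) + 2sin(4η) + 3sin(5η). Each mode sin(nη) decays as exp(-n²σ/2) on ℝ, so u(η,σ) = Σ c_n exp(-n²σ/2) sin(nη) with c_3=2, c_4=2, c_5=3: u(η,σ) = 2exp(-8σ)sin(4η) + 2exp(-9σ/2)sin(3η) + 3exp(-25σ/2)sin(5η).
Substituting back: w(x,τ) = u(x + 2τ, τ).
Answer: w(x, τ) = 2exp(-8τ)sin(4x + 8τ) + 2exp(-9τ/2)sin(3x + 6τ) + 3exp(-25τ/2)sin(5x + 10τ)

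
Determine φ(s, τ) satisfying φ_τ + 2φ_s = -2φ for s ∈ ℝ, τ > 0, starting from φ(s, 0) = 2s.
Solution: Substitute φ = exp(-2τ)u.
Then φ_τ = exp(-2τ)(u_τ - 2u), φ_s = exp(-2τ)u_s; substituting and dividing by exp(-2τ), the lower-order terms cancel: u_τ + 2u_s = 0 (standard advection equation).
Data for u: u(s,0) = φ(s,0) = 2s.
By characteristics (ds/dτ = 2), u(s,τ) = f(s - 2τ) with f = u(·, 0).
So u(s,τ) = 2s - 4τ, and φ(s,τ) = exp(-2τ)u(s,τ).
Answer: φ(s, τ) = 2sexp(-2τ) - 4τexp(-2τ)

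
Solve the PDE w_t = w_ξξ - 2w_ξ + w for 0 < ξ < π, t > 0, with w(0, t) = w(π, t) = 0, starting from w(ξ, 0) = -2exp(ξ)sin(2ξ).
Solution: Substitute w = exp(ξ)u, i.e. u = exp(-ξ)w.
By the product rule, w_ξ = exp(ξ)(u_ξ + u), w_ξξ = exp(ξ)(u_ξξ + 2u_ξ + u), w_t = exp(ξ)u_t.
Substituting into the PDE and dividing by exp(ξ): u_t = (u_ξξ + 2u_ξ + u) - 2(u_ξ + u) + u.
The lower-order terms cancel, leaving the standard heat equation u_t = u_ξξ.
Initial data for u: u(ξ,0) = exp(-ξ)w(ξ,0) = -2sin(2ξ). The boundary conditions carry over: u(0,t) = u(π,t) = 0.
Solve for u:
  Using separation of variables u = X(ξ)T(t):
  Eigenfunctions: sin(nξ), n = 1, 2, 3, ...
  General solution: u(ξ, t) = Σ c_n sin(nξ) exp(-n² t)
  Matching u(ξ,0) = -2sin(2ξ) term by term: c_2=-2.
Hence u(ξ,t) = -2exp(-4t)sin(2ξ).
Transform back: w(ξ,t) = exp(ξ)u(ξ,t).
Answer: w(ξ, t) = -2exp(-4t)exp(ξ)sin(2ξ)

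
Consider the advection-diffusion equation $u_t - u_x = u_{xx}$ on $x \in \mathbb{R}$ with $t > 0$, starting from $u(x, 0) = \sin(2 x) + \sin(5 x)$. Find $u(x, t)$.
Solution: Change to a moving frame: let $\eta = x + t$, $\sigma = t$ and write $u(x,t) = w(\eta,\sigma)$.
By the chain rule $u_t = w_{\sigma} + w_{\eta}$, $u_x = w_{\eta}$, $u_{xx} = w_{\eta\eta}$.
Then $u_t - u_x = w_{\sigma}$: the advection term cancels and the PDE becomes the heat equation $w_{\sigma} = w_{\eta\eta}$ on $\eta \in \mathbb{R}$.
Initial data: $w(\eta,0) = u(\eta,0) = \sin(2 \eta) + \sin(5 \eta)$.
On $\eta \in \mathbb{R}$ each mode satisfies $(\sin(n\eta))'' = -n^2 \sin(n\eta)$, so $e^{-n^2\sigma} \sin(n\eta)$ solves the heat equation; by superposition $w(\eta,\sigma) = \sum c_n e^{-n^2\sigma} \sin(n\eta)$.
Reading off the coefficients: $c_2=1, c_5=1$, so $w(\eta,\sigma) = e^{-4 \sigma} \sin(2 \eta) + e^{-25 \sigma} \sin(5 \eta)$.
Substituting back $\eta = x + t$, $\sigma = t$: $u(x,t) = w(x + t, t)$.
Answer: $u(x, t) = e^{-4 t} \sin(2 t + 2 x) + e^{-25 t} \sin(5 t + 5 x)$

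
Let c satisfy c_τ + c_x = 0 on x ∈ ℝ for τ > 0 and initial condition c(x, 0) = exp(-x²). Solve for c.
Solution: By characteristics (dx/dτ = 1), c(x,τ) = f(x - τ) with f = c(·, 0).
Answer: c(x, τ) = exp(-(x - τ)²)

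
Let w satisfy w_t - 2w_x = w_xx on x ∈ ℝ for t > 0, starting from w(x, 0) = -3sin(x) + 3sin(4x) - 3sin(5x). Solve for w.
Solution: Moving frame: η = x + 2t, σ = t, w = u(η,σ), so w_t = u_σ + 2u_η and w_xx = u_ηη.
Hence w_t - 2w_x = u_σ and the PDE becomes the heat equation u_σ = u_ηη on η ∈ ℝ.
Initial data: u(η,0) = w(η,0) = -3sin(η) + 3sin(4η) - 3sin(5η). Each mode sin(nη) decays as exp(-n²σ) on ℝ, so u(η,σ) = Σ c_n exp(-n²σ) sin(nη) with c_1=-3, c_4=3, c_5=-3: u(η,σ) = -3exp(-σ)sin(η) + 3exp(-16σ)sin(4η) - 3exp(-25σ)sin(5η).
Substituting back: w(x,t) = u(x + 2t, t).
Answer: w(x, t) = -3exp(-t)sin(2t + x) + 3exp(-16t)sin(8t + 4x) - 3exp(-25t)sin(10t + 5x)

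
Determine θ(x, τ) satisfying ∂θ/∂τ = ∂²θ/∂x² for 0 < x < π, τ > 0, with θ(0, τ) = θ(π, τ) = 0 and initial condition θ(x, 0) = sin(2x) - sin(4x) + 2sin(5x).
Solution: Using separation of variables θ = X(x)G(τ):
Eigenfunctions: sin(nx), n = 1, 2, 3, ...
General solution: θ(x, τ) = Σ c_n sin(nx) exp(-n² τ)
Matching θ(x,0) = sin(2x) - sin(4x) + 2sin(5x) term by term: c_2=1, c_4=-1, c_5=2.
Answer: θ(x, τ) = exp(-4τ)sin(2x) - exp(-16τ)sin(4x) + 2exp(-25τ)sin(5x)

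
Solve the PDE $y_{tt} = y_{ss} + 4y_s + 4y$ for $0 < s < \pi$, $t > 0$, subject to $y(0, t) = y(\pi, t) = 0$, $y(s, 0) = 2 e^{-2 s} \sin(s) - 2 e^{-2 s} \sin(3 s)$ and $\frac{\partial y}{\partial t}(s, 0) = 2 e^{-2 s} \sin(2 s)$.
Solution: Substitute $y = e^{-2s}u$.
Then $y_s = e^{-2s}(u_s - 2u)$, $y_{ss} = e^{-2s}(u_{ss} - 4u_s + 4u)$, $y_{tt} = e^{-2s}u_{tt}$; substituting and dividing by $e^{-2s}$, the lower-order terms cancel: $u_{tt} = u_{ss}$ (standard wave equation).
Data for $u$: $u(s,0) = e^{2s}y(s,0) = 2 \sin(s) - 2 \sin(3 s)$; $u_t(s,0) = e^{2s}y_t(s,0) = 2 \sin(2 s)$. The boundary conditions carry over: $u(0,t) = u(\pi,t) = 0$.
Separating variables: $u = \sum [A_n \cos(\omega_n t) + B_n \sin(\omega_n t)] \sin(ns)$, $\omega_n = n$. From ICs ($B_n$ = velocity coefficient / $\omega_n$): $A_1=2, A_3=-2, B_2=1$.
So $u(s,t) = 2 \sin(s) \cos(t) + \sin(2 s) \sin(2 t) - 2 \sin(3 s) \cos(3 t)$, and $y(s,t) = e^{-2s}u(s,t)$.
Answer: $y(s, t) = 2 e^{-2 s} \sin(s) \cos(t) + e^{-2 s} \sin(2 s) \sin(2 t) - 2 e^{-2 s} \sin(3 s) \cos(3 t)$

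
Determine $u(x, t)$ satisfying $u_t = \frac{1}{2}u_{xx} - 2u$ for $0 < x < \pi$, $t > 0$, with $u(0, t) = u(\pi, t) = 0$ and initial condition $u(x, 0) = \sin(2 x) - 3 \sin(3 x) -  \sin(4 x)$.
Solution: Substitute $u = e^{-2t}w$, i.e. $w = e^{2t}u$.
By the product rule, $u_t = e^{-2t}(w_t - 2w)$, $u_{xx} = e^{-2t}w_{xx}$.
Substituting into the PDE and dividing by $e^{-2t}$: $w_t - 2w = \frac{1}{2}w_{xx} - 2w$.
The lower-order terms cancel, leaving the standard heat equation $w_t = \frac{1}{2}w_{xx}$.
Initial data for $w$: $w(x,0) = u(x,0) = \sin(2 x) - 3 \sin(3 x) - \sin(4 x)$. The boundary conditions carry over: $w(0,t) = w(\pi,t) = 0$.
Solve for $w$:
  Using separation of variables $w = X(x)T(t)$:
  Eigenfunctions: $\sin(nx)$, $n = 1, 2, 3, \ldots$
  General solution: $w(x, t) = \sum c_n \sin(nx) e^{-n^2 t/2}$
  Matching $w(x,0) = \sin(2 x) - 3 \sin(3 x) - \sin(4 x)$ term by term: $c_2=1, c_3=-3, c_4=-1$.
Hence $w(x,t) = e^{-2 t} \sin(2 x) - e^{-8 t} \sin(4 x) - 3 e^{-9 t/2} \sin(3 x)$.
Transform back: $u(x,t) = e^{-2t}w(x,t)$.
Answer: $u(x, t) = e^{-4 t} \sin(2 x) -  e^{-10 t} \sin(4 x) - 3 e^{-13 t/2} \sin(3 x)$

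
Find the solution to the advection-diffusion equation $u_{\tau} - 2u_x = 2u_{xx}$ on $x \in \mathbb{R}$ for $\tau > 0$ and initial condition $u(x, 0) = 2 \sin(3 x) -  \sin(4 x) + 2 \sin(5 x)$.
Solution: Change to a moving frame: let $\eta = x + 2\tau$, $\sigma = \tau$ and write $u(x,\tau) = w(\eta,\sigma)$.
By the chain rule $u_{\tau} = w_{\sigma} + 2w_{\eta}$, $u_x = w_{\eta}$, $u_{xx} = w_{\eta\eta}$.
Then $u_{\tau} - 2u_x = w_{\sigma}$: the advection term cancels and the PDE becomes the heat equation $w_{\sigma} = 2w_{\eta\eta}$ on $\eta \in \mathbb{R}$.
Initial data: $w(\eta,0) = u(\eta,0) = 2 \sin(3 \eta) - \sin(4 \eta) + 2 \sin(5 \eta)$.
On $\eta \in \mathbb{R}$ each mode satisfies $(\sin(n\eta))'' = -n^2 \sin(n\eta)$, so $e^{-2n^2\sigma} \sin(n\eta)$ solves the heat equation; by superposition $w(\eta,\sigma) = \sum c_n e^{-2n^2\sigma} \sin(n\eta)$.
Reading off the coefficients: $c_3=2, c_4=-1, c_5=2$, so $w(\eta,\sigma) = 2 e^{-18 \sigma} \sin(3 \eta) - e^{-32 \sigma} \sin(4 \eta) + 2 e^{-50 \sigma} \sin(5 \eta)$.
Substituting back $\eta = x + 2\tau$, $\sigma = \tau$: $u(x,\tau) = w(x + 2\tau, \tau)$.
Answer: $u(x, \tau) = 2 e^{-18 \tau} \sin(6 \tau + 3 x) -  e^{-32 \tau} \sin(8 \tau + 4 x) + 2 e^{-50 \tau} \sin(10 \tau + 5 x)$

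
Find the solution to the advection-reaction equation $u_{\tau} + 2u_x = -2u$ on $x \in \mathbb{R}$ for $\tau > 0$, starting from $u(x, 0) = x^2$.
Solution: Substitute $u = e^{-2\tau}w$, i.e. $w = e^{2\tau}u$.
By the product rule, $u_{\tau} = e^{-2\tau}(w_{\tau} - 2w)$, $u_x = e^{-2\tau}w_x$.
Substituting into the PDE and dividing by $e^{-2\tau}$: $w_{\tau} - 2w + 2w_x = -2w$.
The lower-order terms cancel, leaving the standard advection equation $w_{\tau} + 2w_x = 0$.
Initial data for $w$: $w(x,0) = u(x,0) = x^2$.
Solve for $w$:
  By method of characteristics (waves move right with speed 2):
  Along characteristics $x - 2\tau =$ const, $w$ is constant, so $w(x,\tau) = f(x - 2\tau)$ with $f = w( \cdot , 0)$.
Hence $w(x,\tau) = x^2 - 4 x \tau + 4 \tau^2$.
Transform back: $u(x,\tau) = e^{-2\tau}w(x,\tau)$.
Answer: $u(x, \tau) = 4 \tau^2 e^{-2 \tau} - 4 \tau x e^{-2 \tau} + x^2 e^{-2 \tau}$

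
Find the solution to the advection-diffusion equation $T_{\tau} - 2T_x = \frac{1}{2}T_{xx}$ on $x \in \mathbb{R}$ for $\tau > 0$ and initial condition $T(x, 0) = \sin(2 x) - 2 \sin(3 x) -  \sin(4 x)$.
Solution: Change to a moving frame: let $\eta = x + 2\tau$, $\sigma = \tau$ and write $T(x,\tau) = u(\eta,\sigma)$.
By the chain rule $T_{\tau} = u_{\sigma} + 2u_{\eta}$, $T_x = u_{\eta}$, $T_{xx} = u_{\eta\eta}$.
Then $T_{\tau} - 2T_x = u_{\sigma}$: the advection term cancels and the PDE becomes the heat equation $u_{\sigma} = \frac{1}{2}u_{\eta\eta}$ on $\eta \in \mathbb{R}$.
Initial data: $u(\eta,0) = T(\eta,0) = \sin(2 \eta) - 2 \sin(3 \eta) - \sin(4 \eta)$.
On $\eta \in \mathbb{R}$ each mode satisfies $(\sin(n\eta))'' = -n^2 \sin(n\eta)$, so $e^{-n^2\sigma/2} \sin(n\eta)$ solves the heat equation; by superposition $u(\eta,\sigma) = \sum c_n e^{-n^2\sigma/2} \sin(n\eta)$.
Reading off the coefficients: $c_2=1, c_3=-2, c_4=-1$, so $u(\eta,\sigma) = e^{-2 \sigma} \sin(2 \eta) - e^{-8 \sigma} \sin(4 \eta) - 2 e^{-9 \sigma/2} \sin(3 \eta)$.
Substituting back $\eta = x + 2\tau$, $\sigma = \tau$: $T(x,\tau) = u(x + 2\tau, \tau)$.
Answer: $T(x, \tau) = e^{-2 \tau} \sin(4 \tau + 2 x) -  e^{-8 \tau} \sin(8 \tau + 4 x) - 2 e^{-9 \tau/2} \sin(6 \tau + 3 x)$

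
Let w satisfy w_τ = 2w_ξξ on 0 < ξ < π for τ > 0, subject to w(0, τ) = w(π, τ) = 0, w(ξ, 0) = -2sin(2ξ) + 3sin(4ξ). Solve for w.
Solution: Using separation of variables w = X(ξ)T(τ):
Eigenfunctions: sin(nξ), n = 1, 2, 3, ...
General solution: w(ξ, τ) = Σ c_n sin(nξ) exp(-2n² τ)
Matching w(ξ,0) = -2sin(2ξ) + 3sin(4ξ) term by term: c_2=-2, c_4=3.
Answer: w(ξ, τ) = -2exp(-8τ)sin(2ξ) + 3exp(-32τ)sin(4ξ)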